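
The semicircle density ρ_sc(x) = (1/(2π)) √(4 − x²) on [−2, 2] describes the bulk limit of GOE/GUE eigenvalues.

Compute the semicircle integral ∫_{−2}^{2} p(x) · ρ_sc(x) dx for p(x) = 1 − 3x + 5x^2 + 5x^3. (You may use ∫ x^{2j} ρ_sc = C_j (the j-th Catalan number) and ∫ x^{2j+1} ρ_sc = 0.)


Write p(x) = Σ a_i x^i, split into monomials and integrate each against ρ_sc separately.
Using ∫ x^{2j} ρ_sc = C_j = (1/(j+1)) C(2j, j) (Catalan numbers) and ∫ x^{2j+1} ρ_sc = 0 (odd monomials vanish by symmetry):
  i = 0 (even): a_0 · C_{0} = 1 · 1 = 1
  i = 1 (odd): ∫ x^1 ρ_sc = 0 (vanishes)
  i = 2 (even): a_2 · C_{1} = 5 · 1 = 5
  i = 3 (odd): ∫ x^3 ρ_sc = 0 (vanishes)

Summing the contributions: ∫_{−2}^{2} p(x) ρ_sc(x) dx = 1 + 5 = 6.


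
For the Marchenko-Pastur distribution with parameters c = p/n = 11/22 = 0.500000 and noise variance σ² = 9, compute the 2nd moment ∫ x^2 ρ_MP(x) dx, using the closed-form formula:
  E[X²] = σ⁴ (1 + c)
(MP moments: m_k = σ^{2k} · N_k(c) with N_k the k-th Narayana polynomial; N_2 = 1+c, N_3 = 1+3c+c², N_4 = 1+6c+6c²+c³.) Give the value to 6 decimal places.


E[X²] = σ⁴ (1 + c) (second MP moment). With σ² = 9 (so σ⁴ = 81) and c = 11/22 = 0.500000: E[X²] = 81 · (1 + 0.500000) = 81 · 1.500000.

So E[X^2] = 121.500000.


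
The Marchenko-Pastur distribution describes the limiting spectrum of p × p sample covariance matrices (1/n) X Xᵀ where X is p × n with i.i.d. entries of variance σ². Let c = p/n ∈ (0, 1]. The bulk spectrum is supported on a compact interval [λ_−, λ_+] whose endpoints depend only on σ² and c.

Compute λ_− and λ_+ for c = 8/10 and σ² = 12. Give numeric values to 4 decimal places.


c = 8/10 = 0.800000; √c = 0.894427.
λ_− = σ² (1 − √c)² = 12 · (1 − 0.894427)² = 12 · (0.105573)² = 0.133747.
λ_+ = σ² (1 + √c)² = 12 · (1 + 0.894427)² = 12 · (1.894427)² = 43.066253.

Rounded to 4 decimal places: λ_− ≈ 0.1337, λ_+ ≈ 43.0663.


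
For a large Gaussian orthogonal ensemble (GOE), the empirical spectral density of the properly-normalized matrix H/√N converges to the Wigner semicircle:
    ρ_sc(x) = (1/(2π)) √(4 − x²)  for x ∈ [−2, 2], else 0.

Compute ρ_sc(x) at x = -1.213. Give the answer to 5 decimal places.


ρ_sc(x) = (1/(2π)) √(4 − x²). With x = -1.213:
  4 − x² = 4 − (-1.213)² = 4 − 1.471369 = 2.528631.
  √(4 − x²) = 1.590167.
  1/(2π) = 0.159155.
  ρ_sc(-1.213) = 0.159155 · 1.590167 = 0.253083.

Rounded to 5 decimal places: ρ_sc(-1.213) ≈ 0.25308.


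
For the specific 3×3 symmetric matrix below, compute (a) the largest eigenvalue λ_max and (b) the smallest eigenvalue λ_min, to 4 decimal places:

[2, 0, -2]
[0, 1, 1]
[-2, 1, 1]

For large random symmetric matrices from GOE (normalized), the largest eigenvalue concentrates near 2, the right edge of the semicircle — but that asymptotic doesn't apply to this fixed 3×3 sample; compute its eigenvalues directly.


Since M is real symmetric, all three eigenvalues are real; they are the roots of det(λI − M) = λ³ − (tr M) λ² + s λ − det M, where s is the sum of the principal 2×2 minors.
tr M = 2 + 1 + 1 = 4.
s = (2·1 − 0²) + (2·1 − (-2)²) + (1·1 − 1²) = 2 + (-2) + 0 = 0.
det M (expand along row 1) = 2·0 − 0·2 + (-2)·2 = -4.
Characteristic polynomial: λ³ − 4λ² + 4 = 0.
Substitute λ = y + (tr M)/3 = y + 1.333333 to remove the quadratic term: y³ + p·y + q = 0 with p = s − (tr M)²/3 = -5.333333 and q = −2(tr M)³/27 + (tr M)·s/3 − det M = -0.740741.
Three real roots ⇒ use the trigonometric (Viète) form: r = 2√(−p/3) = 2.666667, φ = arccos(3q/(p·r)) = arccos(0.156250) = 1.413903 rad.
y_k = r·cos(φ/3 − 2πk/3) for k = 0, 1, 2 gives y = 2.375942, -0.139397, -2.236545.
λ_k = y_k + 1.333333 gives λ = 3.7093, 1.1939, -0.9032 (check: the sum is 4.0000 = tr M).

Hence λ_max = 3.7093 and λ_min = -0.9032.


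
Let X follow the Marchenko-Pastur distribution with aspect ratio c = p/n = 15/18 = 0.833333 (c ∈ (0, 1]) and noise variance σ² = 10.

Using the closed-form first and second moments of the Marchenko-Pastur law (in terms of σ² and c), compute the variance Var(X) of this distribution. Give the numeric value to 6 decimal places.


Recall the MP moments m_1 = E[X] = σ² and m_2 = E[X²] = σ⁴ (1 + c).
m_1 = E[X] = σ² = 10, so m_1² = 100.
m_2 = E[X²] = σ⁴ (1 + c) = 100 · (1 + 0.833333) = 100 · 1.833333 = 183.333333.
(Note m_2 − m_1² simplifies to c · σ⁴ = 0.833333 · 100.)

Var(X) = m_2 − m_1² = 183.333333 − 100 = 83.333333.


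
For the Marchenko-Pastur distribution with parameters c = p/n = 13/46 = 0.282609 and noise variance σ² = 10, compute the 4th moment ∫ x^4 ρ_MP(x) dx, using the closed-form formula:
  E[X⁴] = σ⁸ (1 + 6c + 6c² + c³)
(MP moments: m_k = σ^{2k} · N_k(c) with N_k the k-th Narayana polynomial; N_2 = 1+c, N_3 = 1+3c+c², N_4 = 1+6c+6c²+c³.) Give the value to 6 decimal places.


E[X⁴] = σ⁸ (1 + 6c + 6c² + c³) (fourth MP moment). With σ² = 10 (so σ⁸ = 10000) and c = 13/46 = 0.282609: E[X⁴] = 10000 · (1 + 6·0.282609 + 6·(0.282609)² + (0.282609)³) = 10000 · 3.197430.

So E[X^4] = 31974.295225.


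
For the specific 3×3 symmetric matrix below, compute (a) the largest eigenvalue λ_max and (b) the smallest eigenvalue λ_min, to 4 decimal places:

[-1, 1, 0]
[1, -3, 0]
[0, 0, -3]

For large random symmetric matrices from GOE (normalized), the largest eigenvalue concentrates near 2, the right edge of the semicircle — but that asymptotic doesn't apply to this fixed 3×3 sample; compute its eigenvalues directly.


Since M is real symmetric, all three eigenvalues are real; they are the roots of det(λI − M) = λ³ − (tr M) λ² + s λ − det M, where s is the sum of the principal 2×2 minors.
tr M = -1 + (-3) + (-3) = -7.
s = ((-1)·(-3) − 1²) + ((-1)·(-3) − 0²) + ((-3)·(-3) − 0²) = 2 + 3 + 9 = 14.
det M (expand along row 1) = (-1)·9 − 1·(-3) + 0·0 = -6.
Characteristic polynomial: λ³ + 7λ² + 14λ + 6 = 0.
Substitute λ = y + (tr M)/3 = y − 2.333333 to remove the quadratic term: y³ + p·y + q = 0 with p = s − (tr M)²/3 = -2.333333 and q = −2(tr M)³/27 + (tr M)·s/3 − det M = -1.259259.
Three real roots ⇒ use the trigonometric (Viète) form: r = 2√(−p/3) = 1.763834, φ = arccos(3q/(p·r)) = arccos(0.917914) = 0.408006 rad.
y_k = r·cos(φ/3 − 2πk/3) for k = 0, 1, 2 gives y = 1.747547, -0.666667, -1.080880.
λ_k = y_k − 2.333333 gives λ = -0.5858, -3.0000, -3.4142 (check: the sum is -7.0000 = tr M).

Hence λ_max = -0.5858 and λ_min = -3.4142.


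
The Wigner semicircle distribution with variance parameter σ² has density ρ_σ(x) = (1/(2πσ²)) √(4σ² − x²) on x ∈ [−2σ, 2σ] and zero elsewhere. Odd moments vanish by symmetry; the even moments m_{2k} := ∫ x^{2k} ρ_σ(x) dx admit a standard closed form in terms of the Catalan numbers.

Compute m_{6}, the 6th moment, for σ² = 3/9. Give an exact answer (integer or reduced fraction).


By the scaled semicircle moment identity, m_{2k} = σ^{2k} · C_k with k = 3.
C_3 = (1/(k+1)) · C(2k, k) = (1/4) · C(6, 3) = (1/4) · 20 = 5.
σ^{2k} = (σ²)^k = (3/9)^3 = 1/27.

Therefore m_{6} = σ^{6} · C_3 = (1/27) · 5 = 5/27.


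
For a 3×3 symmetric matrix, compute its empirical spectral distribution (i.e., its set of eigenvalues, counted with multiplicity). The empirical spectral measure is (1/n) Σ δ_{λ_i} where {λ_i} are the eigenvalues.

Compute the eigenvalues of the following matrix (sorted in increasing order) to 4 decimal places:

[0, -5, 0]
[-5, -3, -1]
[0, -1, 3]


Since M is real symmetric, all three eigenvalues are real; they are the roots of det(λI − M) = λ³ − (tr M) λ² + s λ − det M, where s is the sum of the principal 2×2 minors.
tr M = 0 + (-3) + 3 = 0.
s = (0·(-3) − (-5)²) + (0·3 − 0²) + ((-3)·3 − (-1)²) = -25 + 0 + (-10) = -35.
det M (expand along row 1) = 0·(-10) − (-5)·(-15) + 0·5 = -75.
Characteristic polynomial: λ³ − 35λ + 75 = 0.
Substitute λ = y + (tr M)/3 = y + 0.000000 to remove the quadratic term: y³ + p·y + q = 0 with p = s − (tr M)²/3 = -35.000000 and q = −2(tr M)³/27 + (tr M)·s/3 − det M = 75.000000.
Three real roots ⇒ use the trigonometric (Viète) form: r = 2√(−p/3) = 6.831301, φ = arccos(3q/(p·r)) = arccos(-0.941046) = 2.796507 rad.
y_k = r·cos(φ/3 − 2πk/3) for k = 0, 1, 2 gives y = 4.072096, 2.714060, -6.786156.
λ_k = y_k + 0.000000 gives λ = 4.0721, 2.7141, -6.7862 (check: the sum is 0.0000 = tr M).

Eigenvalues sorted in increasing order: [-6.7862, 2.7141, 4.0721].


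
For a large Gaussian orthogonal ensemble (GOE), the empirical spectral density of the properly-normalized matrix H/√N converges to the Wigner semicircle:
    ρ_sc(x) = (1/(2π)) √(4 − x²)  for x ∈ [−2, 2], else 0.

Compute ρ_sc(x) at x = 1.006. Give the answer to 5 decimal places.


ρ_sc(x) = (1/(2π)) √(4 − x²). With x = 1.006:
  4 − x² = 4 − (1.006)² = 4 − 1.012036 = 2.987964.
  √(4 − x²) = 1.728573.
  1/(2π) = 0.159155.
  ρ_sc(1.006) = 0.159155 · 1.728573 = 0.275111.

Rounded to 5 decimal places: ρ_sc(1.006) ≈ 0.27511.


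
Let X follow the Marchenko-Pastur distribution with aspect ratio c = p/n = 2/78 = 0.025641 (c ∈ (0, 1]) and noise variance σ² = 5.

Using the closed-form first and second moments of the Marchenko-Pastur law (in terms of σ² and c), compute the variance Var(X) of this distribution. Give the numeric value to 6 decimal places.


Recall the MP moments m_1 = E[X] = σ² and m_2 = E[X²] = σ⁴ (1 + c).
m_1 = E[X] = σ² = 5, so m_1² = 25.
m_2 = E[X²] = σ⁴ (1 + c) = 25 · (1 + 0.025641) = 25 · 1.025641 = 25.641026.
(Note m_2 − m_1² simplifies to c · σ⁴ = 0.025641 · 25.)

Var(X) = m_2 − m_1² = 25.641026 − 25 = 0.641026.


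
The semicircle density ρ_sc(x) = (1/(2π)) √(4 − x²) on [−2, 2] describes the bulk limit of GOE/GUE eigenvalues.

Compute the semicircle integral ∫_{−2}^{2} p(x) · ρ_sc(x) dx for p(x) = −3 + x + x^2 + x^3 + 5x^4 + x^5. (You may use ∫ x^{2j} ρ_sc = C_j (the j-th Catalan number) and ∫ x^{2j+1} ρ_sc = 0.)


Write p(x) = Σ a_i x^i, split into monomials and integrate each against ρ_sc separately.
Using ∫ x^{2j} ρ_sc = C_j = (1/(j+1)) C(2j, j) (Catalan numbers) and ∫ x^{2j+1} ρ_sc = 0 (odd monomials vanish by symmetry):
  i = 0 (even): a_0 · C_{0} = -3 · 1 = -3
  i = 1 (odd): ∫ x^1 ρ_sc = 0 (vanishes)
  i = 2 (even): a_2 · C_{1} = 1 · 1 = 1
  i = 3 (odd): ∫ x^3 ρ_sc = 0 (vanishes)
  i = 4 (even): a_4 · C_{2} = 5 · 2 = 10
  i = 5 (odd): ∫ x^5 ρ_sc = 0 (vanishes)

Summing the contributions: ∫_{−2}^{2} p(x) ρ_sc(x) dx = (-3) + 1 + 10 = 8.


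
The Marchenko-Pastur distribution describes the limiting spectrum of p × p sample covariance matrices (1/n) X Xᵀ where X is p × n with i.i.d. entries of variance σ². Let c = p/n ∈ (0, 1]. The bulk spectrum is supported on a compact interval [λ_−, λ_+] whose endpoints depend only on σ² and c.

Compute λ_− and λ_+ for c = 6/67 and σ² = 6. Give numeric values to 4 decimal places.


c = 6/67 = 0.089552; √c = 0.299253.
λ_− = σ² (1 − √c)² = 6 · (1 − 0.299253)² = 6 · (0.700747)² = 2.946280.
λ_+ = σ² (1 + √c)² = 6 · (1 + 0.299253)² = 6 · (1.299253)² = 10.128347.

Rounded to 4 decimal places: λ_− ≈ 2.9463, λ_+ ≈ 10.1283.


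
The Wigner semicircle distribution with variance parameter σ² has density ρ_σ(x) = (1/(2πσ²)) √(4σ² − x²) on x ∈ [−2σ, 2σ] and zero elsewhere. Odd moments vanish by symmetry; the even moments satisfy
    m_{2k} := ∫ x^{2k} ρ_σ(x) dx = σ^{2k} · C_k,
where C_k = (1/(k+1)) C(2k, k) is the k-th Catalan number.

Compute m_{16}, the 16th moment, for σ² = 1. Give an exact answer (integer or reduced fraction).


By the scaled semicircle moment identity, m_{2k} = σ^{2k} · C_k with k = 8.
C_8 = (1/(k+1)) · C(2k, k) = (1/9) · C(16, 8) = (1/9) · 12870 = 1430.
σ^{2k} = (σ²)^k = (1)^8 = 1.

Therefore m_{16} = σ^{16} · C_8 = 1 · 1430 = 1430.


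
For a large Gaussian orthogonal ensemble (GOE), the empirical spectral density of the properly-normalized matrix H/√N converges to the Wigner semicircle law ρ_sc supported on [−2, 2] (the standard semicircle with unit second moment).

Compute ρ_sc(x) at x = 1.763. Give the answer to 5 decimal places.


ρ_sc(x) = (1/(2π)) √(4 − x²). With x = 1.763:
  4 − x² = 4 − (1.763)² = 4 − 3.108169 = 0.891831.
  √(4 − x²) = 0.944368.
  1/(2π) = 0.159155.
  ρ_sc(1.763) = 0.159155 · 0.944368 = 0.150301.

Rounded to 5 decimal places: ρ_sc(1.763) ≈ 0.15030.


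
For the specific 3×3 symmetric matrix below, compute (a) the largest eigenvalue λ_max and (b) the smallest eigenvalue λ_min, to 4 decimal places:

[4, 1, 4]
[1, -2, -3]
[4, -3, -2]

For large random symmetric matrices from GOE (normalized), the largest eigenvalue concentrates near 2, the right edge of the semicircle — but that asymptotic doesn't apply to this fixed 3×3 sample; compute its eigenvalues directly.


Since M is real symmetric, all three eigenvalues are real; they are the roots of det(λI − M) = λ³ − (tr M) λ² + s λ − det M, where s is the sum of the principal 2×2 minors.
tr M = 4 + (-2) + (-2) = 0.
s = (4·(-2) − 1²) + (4·(-2) − 4²) + ((-2)·(-2) − (-3)²) = -9 + (-24) + (-5) = -38.
det M (expand along row 1) = 4·(-5) − 1·10 + 4·5 = -10.
Characteristic polynomial: λ³ − 38λ + 10 = 0.
Substitute λ = y + (tr M)/3 = y + 0.000000 to remove the quadratic term: y³ + p·y + q = 0 with p = s − (tr M)²/3 = -38.000000 and q = −2(tr M)³/27 + (tr M)·s/3 − det M = 10.000000.
Three real roots ⇒ use the trigonometric (Viète) form: r = 2√(−p/3) = 7.118052, φ = arccos(3q/(p·r)) = arccos(-0.110911) = 1.681936 rad.
y_k = r·cos(φ/3 − 2πk/3) for k = 0, 1, 2 gives y = 6.028364, 0.263640, -6.292004.
λ_k = y_k + 0.000000 gives λ = 6.0284, 0.2636, -6.2920 (check: the sum is 0.0000 = tr M).

Hence λ_max = 6.0284 and λ_min = -6.2920.


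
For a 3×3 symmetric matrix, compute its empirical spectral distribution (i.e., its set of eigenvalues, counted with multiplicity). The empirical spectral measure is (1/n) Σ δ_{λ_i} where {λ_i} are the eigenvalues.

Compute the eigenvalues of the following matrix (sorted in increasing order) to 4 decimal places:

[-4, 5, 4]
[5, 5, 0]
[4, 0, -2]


Since M is real symmetric, all three eigenvalues are real; they are the roots of det(λI − M) = λ³ − (tr M) λ² + s λ − det M, where s is the sum of the principal 2×2 minors.
tr M = -4 + 5 + (-2) = -1.
s = ((-4)·5 − 5²) + ((-4)·(-2) − 4²) + (5·(-2) − 0²) = -45 + (-8) + (-10) = -63.
det M (expand along row 1) = (-4)·(-10) − 5·(-10) + 4·(-20) = 10.
Characteristic polynomial: λ³ + λ² − 63λ − 10 = 0.
Substitute λ = y + (tr M)/3 = y − 0.333333 to remove the quadratic term: y³ + p·y + q = 0 with p = s − (tr M)²/3 = -63.333333 and q = −2(tr M)³/27 + (tr M)·s/3 − det M = 11.074074.
Three real roots ⇒ use the trigonometric (Viète) form: r = 2√(−p/3) = 9.189366, φ = arccos(3q/(p·r)) = arccos(-0.057084) = 1.627911 rad.
y_k = r·cos(φ/3 − 2πk/3) for k = 0, 1, 2 gives y = 7.869313, 0.174938, -8.044251.
λ_k = y_k − 0.333333 gives λ = 7.5360, -0.1584, -8.3776 (check: the sum is -1.0000 = tr M).

Eigenvalues sorted in increasing order: [-8.3776, -0.1584, 7.5360].


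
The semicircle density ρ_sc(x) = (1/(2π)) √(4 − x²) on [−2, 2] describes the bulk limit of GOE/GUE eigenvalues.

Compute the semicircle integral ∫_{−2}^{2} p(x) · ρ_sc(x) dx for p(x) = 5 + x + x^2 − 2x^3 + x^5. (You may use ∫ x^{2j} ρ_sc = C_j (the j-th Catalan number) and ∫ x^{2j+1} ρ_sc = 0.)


Write p(x) = Σ a_i x^i, split into monomials and integrate each against ρ_sc separately.
Using ∫ x^{2j} ρ_sc = C_j = (1/(j+1)) C(2j, j) (Catalan numbers) and ∫ x^{2j+1} ρ_sc = 0 (odd monomials vanish by symmetry):
  i = 0 (even): a_0 · C_{0} = 5 · 1 = 5
  i = 1 (odd): ∫ x^1 ρ_sc = 0 (vanishes)
  i = 2 (even): a_2 · C_{1} = 1 · 1 = 1
  i = 3 (odd): ∫ x^3 ρ_sc = 0 (vanishes)
  i = 5 (odd): ∫ x^5 ρ_sc = 0 (vanishes)

Summing the contributions: ∫_{−2}^{2} p(x) ρ_sc(x) dx = 5 + 1 = 6.


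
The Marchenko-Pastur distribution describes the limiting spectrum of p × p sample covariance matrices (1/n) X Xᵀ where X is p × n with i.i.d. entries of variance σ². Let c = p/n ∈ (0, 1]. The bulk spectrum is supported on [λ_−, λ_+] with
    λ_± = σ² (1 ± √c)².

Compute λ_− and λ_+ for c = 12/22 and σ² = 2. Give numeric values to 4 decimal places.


c = 12/22 = 0.545455; √c = 0.738549.
λ_− = σ² (1 − √c)² = 2 · (1 − 0.738549)² = 2 · (0.261451)² = 0.136713.
λ_+ = σ² (1 + √c)² = 2 · (1 + 0.738549)² = 2 · (1.738549)² = 6.045105.

Rounded to 4 decimal places: λ_− ≈ 0.1367, λ_+ ≈ 6.0451.


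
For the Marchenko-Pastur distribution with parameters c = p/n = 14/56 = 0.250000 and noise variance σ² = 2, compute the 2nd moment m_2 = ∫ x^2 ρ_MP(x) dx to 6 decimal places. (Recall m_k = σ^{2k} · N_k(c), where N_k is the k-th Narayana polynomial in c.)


E[X²] = σ⁴ (1 + c) (second MP moment). With σ² = 2 (so σ⁴ = 4) and c = 14/56 = 0.250000: E[X²] = 4 · (1 + 0.250000) = 4 · 1.250000.

So E[X^2] = 5.000000.


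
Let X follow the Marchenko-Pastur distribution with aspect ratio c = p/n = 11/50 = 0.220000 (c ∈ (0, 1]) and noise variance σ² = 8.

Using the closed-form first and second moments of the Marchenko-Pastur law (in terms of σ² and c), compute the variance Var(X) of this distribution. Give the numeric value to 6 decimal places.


Recall the MP moments m_1 = E[X] = σ² and m_2 = E[X²] = σ⁴ (1 + c).
m_1 = E[X] = σ² = 8, so m_1² = 64.
m_2 = E[X²] = σ⁴ (1 + c) = 64 · (1 + 0.220000) = 64 · 1.220000 = 78.080000.
(Note m_2 − m_1² simplifies to c · σ⁴ = 0.220000 · 64.)

Var(X) = m_2 − m_1² = 78.080000 − 64 = 14.080000.


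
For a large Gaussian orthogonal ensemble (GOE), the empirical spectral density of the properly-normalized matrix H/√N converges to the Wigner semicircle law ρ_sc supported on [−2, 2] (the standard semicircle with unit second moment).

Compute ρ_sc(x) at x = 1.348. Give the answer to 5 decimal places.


ρ_sc(x) = (1/(2π)) √(4 − x²). With x = 1.348:
  4 − x² = 4 − (1.348)² = 4 − 1.817104 = 2.182896.
  √(4 − x²) = 1.477463.
  1/(2π) = 0.159155.
  ρ_sc(1.348) = 0.159155 · 1.477463 = 0.235145.

Rounded to 5 decimal places: ρ_sc(1.348) ≈ 0.23515.


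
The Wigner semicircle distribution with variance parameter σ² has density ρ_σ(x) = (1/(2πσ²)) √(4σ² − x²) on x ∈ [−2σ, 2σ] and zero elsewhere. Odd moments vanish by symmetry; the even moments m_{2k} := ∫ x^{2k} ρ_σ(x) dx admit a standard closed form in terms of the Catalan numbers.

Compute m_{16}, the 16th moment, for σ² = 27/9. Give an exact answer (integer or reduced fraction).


By the scaled semicircle moment identity, m_{2k} = σ^{2k} · C_k with k = 8.
C_8 = (1/(k+1)) · C(2k, k) = (1/9) · C(16, 8) = (1/9) · 12870 = 1430.
σ^{2k} = (σ²)^k = (27/9)^8 = 6561.

Therefore m_{16} = σ^{16} · C_8 = 6561 · 1430 = 9382230.


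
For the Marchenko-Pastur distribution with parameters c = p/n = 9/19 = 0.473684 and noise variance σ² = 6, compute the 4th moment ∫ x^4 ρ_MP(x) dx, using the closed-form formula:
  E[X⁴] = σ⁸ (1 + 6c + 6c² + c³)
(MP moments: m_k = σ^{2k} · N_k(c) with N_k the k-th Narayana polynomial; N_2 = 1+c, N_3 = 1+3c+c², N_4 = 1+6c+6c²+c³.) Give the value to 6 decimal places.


E[X⁴] = σ⁸ (1 + 6c + 6c² + c³) (fourth MP moment). With σ² = 6 (so σ⁸ = 1296) and c = 9/19 = 0.473684: E[X⁴] = 1296 · (1 + 6·0.473684 + 6·(0.473684)² + (0.473684)³) = 1296 · 5.294649.

So E[X^4] = 6861.865578.


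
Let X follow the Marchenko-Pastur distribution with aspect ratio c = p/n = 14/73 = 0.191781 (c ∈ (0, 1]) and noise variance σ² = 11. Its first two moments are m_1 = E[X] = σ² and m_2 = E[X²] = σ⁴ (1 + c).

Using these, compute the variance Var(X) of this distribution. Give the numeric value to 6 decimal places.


m_1 = E[X] = σ² = 11, so m_1² = 121.
m_2 = E[X²] = σ⁴ (1 + c) = 121 · (1 + 0.191781) = 121 · 1.191781 = 144.205479.
(Note m_2 − m_1² simplifies to c · σ⁴ = 0.191781 · 121.)

Var(X) = m_2 − m_1² = 144.205479 − 121 = 23.205479.


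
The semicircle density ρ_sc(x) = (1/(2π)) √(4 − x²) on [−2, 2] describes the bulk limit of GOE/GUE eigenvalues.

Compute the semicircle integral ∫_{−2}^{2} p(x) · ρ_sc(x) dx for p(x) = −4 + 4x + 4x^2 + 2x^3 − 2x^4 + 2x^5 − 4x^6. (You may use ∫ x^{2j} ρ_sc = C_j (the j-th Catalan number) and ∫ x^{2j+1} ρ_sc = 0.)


Write p(x) = Σ a_i x^i, split into monomials and integrate each against ρ_sc separately.
Using ∫ x^{2j} ρ_sc = C_j = (1/(j+1)) C(2j, j) (Catalan numbers) and ∫ x^{2j+1} ρ_sc = 0 (odd monomials vanish by symmetry):
  i = 0 (even): a_0 · C_{0} = -4 · 1 = -4
  i = 1 (odd): ∫ x^1 ρ_sc = 0 (vanishes)
  i = 2 (even): a_2 · C_{1} = 4 · 1 = 4
  i = 3 (odd): ∫ x^3 ρ_sc = 0 (vanishes)
  i = 4 (even): a_4 · C_{2} = -2 · 2 = -4
  i = 5 (odd): ∫ x^5 ρ_sc = 0 (vanishes)
  i = 6 (even): a_6 · C_{3} = -4 · 5 = -20

Summing the contributions: ∫_{−2}^{2} p(x) ρ_sc(x) dx = (-4) + 4 + (-4) + (-20) = -24.


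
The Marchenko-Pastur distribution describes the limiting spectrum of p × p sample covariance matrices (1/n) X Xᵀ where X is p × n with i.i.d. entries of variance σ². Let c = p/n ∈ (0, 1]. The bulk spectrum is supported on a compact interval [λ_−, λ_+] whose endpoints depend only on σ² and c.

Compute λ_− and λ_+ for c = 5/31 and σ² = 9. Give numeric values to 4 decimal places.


c = 5/31 = 0.161290; √c = 0.401610.
λ_− = σ² (1 − √c)² = 9 · (1 − 0.401610)² = 9 · (0.598390)² = 3.222639.
λ_+ = σ² (1 + √c)² = 9 · (1 + 0.401610)² = 9 · (1.401610)² = 17.680587.

Rounded to 4 decimal places: λ_− ≈ 3.2226, λ_+ ≈ 17.6806.


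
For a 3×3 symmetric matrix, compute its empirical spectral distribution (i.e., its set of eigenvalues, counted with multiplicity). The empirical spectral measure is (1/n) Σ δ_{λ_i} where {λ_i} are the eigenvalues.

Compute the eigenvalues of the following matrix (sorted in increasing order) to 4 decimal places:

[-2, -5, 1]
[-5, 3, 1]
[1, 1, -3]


Since M is real symmetric, all three eigenvalues are real; they are the roots of det(λI − M) = λ³ − (tr M) λ² + s λ − det M, where s is the sum of the principal 2×2 minors.
tr M = -2 + 3 + (-3) = -2.
s = ((-2)·3 − (-5)²) + ((-2)·(-3) − 1²) + (3·(-3) − 1²) = -31 + 5 + (-10) = -36.
det M (expand along row 1) = (-2)·(-10) − (-5)·14 + 1·(-8) = 82.
Characteristic polynomial: λ³ + 2λ² − 36λ − 82 = 0.
Substitute λ = y + (tr M)/3 = y − 0.666667 to remove the quadratic term: y³ + p·y + q = 0 with p = s − (tr M)²/3 = -37.333333 and q = −2(tr M)³/27 + (tr M)·s/3 − det M = -57.407407.
Three real roots ⇒ use the trigonometric (Viète) form: r = 2√(−p/3) = 7.055337, φ = arccos(3q/(p·r)) = arccos(0.653845) = 0.858141 rad.
y_k = r·cos(φ/3 − 2πk/3) for k = 0, 1, 2 gives y = 6.768655, -1.660288, -5.108367.
λ_k = y_k − 0.666667 gives λ = 6.1020, -2.3270, -5.7750 (check: the sum is -2.0000 = tr M).

Eigenvalues sorted in increasing order: [-5.7750, -2.3270, 6.1020].


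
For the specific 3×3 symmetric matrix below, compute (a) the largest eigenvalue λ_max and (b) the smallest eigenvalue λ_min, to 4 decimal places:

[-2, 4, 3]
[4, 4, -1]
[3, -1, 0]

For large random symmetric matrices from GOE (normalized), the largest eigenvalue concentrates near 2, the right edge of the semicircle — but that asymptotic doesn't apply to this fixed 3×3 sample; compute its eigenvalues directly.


Since M is real symmetric, all three eigenvalues are real; they are the roots of det(λI − M) = λ³ − (tr M) λ² + s λ − det M, where s is the sum of the principal 2×2 minors.
tr M = -2 + 4 + 0 = 2.
s = ((-2)·4 − 4²) + ((-2)·0 − 3²) + (4·0 − (-1)²) = -24 + (-9) + (-1) = -34.
det M (expand along row 1) = (-2)·(-1) − 4·3 + 3·(-16) = -58.
Characteristic polynomial: λ³ − 2λ² − 34λ + 58 = 0.
Substitute λ = y + (tr M)/3 = y + 0.666667 to remove the quadratic term: y³ + p·y + q = 0 with p = s − (tr M)²/3 = -35.333333 and q = −2(tr M)³/27 + (tr M)·s/3 − det M = 34.740741.
Three real roots ⇒ use the trigonometric (Viète) form: r = 2√(−p/3) = 6.863753, φ = arccos(3q/(p·r)) = arccos(-0.429748) = 2.015010 rad.
y_k = r·cos(φ/3 − 2πk/3) for k = 0, 1, 2 gives y = 5.372833, 1.012615, -6.385448.
λ_k = y_k + 0.666667 gives λ = 6.0395, 1.6793, -5.7188 (check: the sum is 2.0000 = tr M).

Hence λ_max = 6.0395 and λ_min = -5.7188.


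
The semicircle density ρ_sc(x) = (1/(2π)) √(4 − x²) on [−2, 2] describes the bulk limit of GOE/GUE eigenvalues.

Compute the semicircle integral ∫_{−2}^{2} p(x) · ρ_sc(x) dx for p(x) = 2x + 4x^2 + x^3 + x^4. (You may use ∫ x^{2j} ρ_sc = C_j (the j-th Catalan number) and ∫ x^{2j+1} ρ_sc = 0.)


Write p(x) = Σ a_i x^i, split into monomials and integrate each against ρ_sc separately.
Using ∫ x^{2j} ρ_sc = C_j = (1/(j+1)) C(2j, j) (Catalan numbers) and ∫ x^{2j+1} ρ_sc = 0 (odd monomials vanish by symmetry):
  i = 1 (odd): ∫ x^1 ρ_sc = 0 (vanishes)
  i = 2 (even): a_2 · C_{1} = 4 · 1 = 4
  i = 3 (odd): ∫ x^3 ρ_sc = 0 (vanishes)
  i = 4 (even): a_4 · C_{2} = 1 · 2 = 2

Summing the contributions: ∫_{−2}^{2} p(x) ρ_sc(x) dx = 4 + 2 = 6.


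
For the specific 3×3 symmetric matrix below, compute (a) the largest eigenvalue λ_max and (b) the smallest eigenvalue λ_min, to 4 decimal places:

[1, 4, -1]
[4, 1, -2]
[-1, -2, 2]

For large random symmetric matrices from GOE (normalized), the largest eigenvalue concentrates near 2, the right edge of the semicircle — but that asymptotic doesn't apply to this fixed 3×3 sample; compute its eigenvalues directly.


Since M is real symmetric, all three eigenvalues are real; they are the roots of det(λI − M) = λ³ − (tr M) λ² + s λ − det M, where s is the sum of the principal 2×2 minors.
tr M = 1 + 1 + 2 = 4.
s = (1·1 − 4²) + (1·2 − (-1)²) + (1·2 − (-2)²) = -15 + 1 + (-2) = -16.
det M (expand along row 1) = 1·(-2) − 4·6 + (-1)·(-7) = -19.
Characteristic polynomial: λ³ − 4λ² − 16λ + 19 = 0.
Substitute λ = y + (tr M)/3 = y + 1.333333 to remove the quadratic term: y³ + p·y + q = 0 with p = s − (tr M)²/3 = -21.333333 and q = −2(tr M)³/27 + (tr M)·s/3 − det M = -7.074074.
Three real roots ⇒ use the trigonometric (Viète) form: r = 2√(−p/3) = 5.333333, φ = arccos(3q/(p·r)) = arccos(0.186523) = 1.383174 rad.
y_k = r·cos(φ/3 − 2πk/3) for k = 0, 1, 2 gives y = 4.776439, -0.333333, -4.443106.
λ_k = y_k + 1.333333 gives λ = 6.1098, 1.0000, -3.1098 (check: the sum is 4.0000 = tr M).

Hence λ_max = 6.1098 and λ_min = -3.1098.


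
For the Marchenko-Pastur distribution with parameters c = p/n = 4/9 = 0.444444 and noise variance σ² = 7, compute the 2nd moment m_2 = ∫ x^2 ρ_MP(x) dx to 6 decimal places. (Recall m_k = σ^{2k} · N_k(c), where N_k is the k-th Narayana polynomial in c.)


E[X²] = σ⁴ (1 + c) (second MP moment). With σ² = 7 (so σ⁴ = 49) and c = 4/9 = 0.444444: E[X²] = 49 · (1 + 0.444444) = 49 · 1.444444.

So E[X^2] = 70.777778.


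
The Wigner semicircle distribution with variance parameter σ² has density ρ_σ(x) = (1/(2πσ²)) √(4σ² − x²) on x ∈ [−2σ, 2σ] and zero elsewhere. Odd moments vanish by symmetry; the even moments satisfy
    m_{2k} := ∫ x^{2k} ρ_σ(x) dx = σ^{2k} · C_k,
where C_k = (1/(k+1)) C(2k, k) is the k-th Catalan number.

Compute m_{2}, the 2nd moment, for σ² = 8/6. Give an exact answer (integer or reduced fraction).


By the scaled semicircle moment identity, m_{2k} = σ^{2k} · C_k with k = 1.
C_1 = (1/(k+1)) · C(2k, k) = (1/2) · C(2, 1) = (1/2) · 2 = 1.
σ^{2k} = (σ²)^k = (8/6)^1 = 4/3.

Therefore m_{2} = σ^{2} · C_1 = (4/3) · 1 = 4/3.


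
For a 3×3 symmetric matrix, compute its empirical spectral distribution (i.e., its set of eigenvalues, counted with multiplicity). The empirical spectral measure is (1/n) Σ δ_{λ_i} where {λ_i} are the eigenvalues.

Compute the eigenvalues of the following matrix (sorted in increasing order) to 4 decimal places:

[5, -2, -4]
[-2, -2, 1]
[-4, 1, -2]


Since M is real symmetric, all three eigenvalues are real; they are the roots of det(λI − M) = λ³ − (tr M) λ² + s λ − det M, where s is the sum of the principal 2×2 minors.
tr M = 5 + (-2) + (-2) = 1.
s = (5·(-2) − (-2)²) + (5·(-2) − (-4)²) + ((-2)·(-2) − 1²) = -14 + (-26) + 3 = -37.
det M (expand along row 1) = 5·3 − (-2)·8 + (-4)·(-10) = 71.
Characteristic polynomial: λ³ − λ² − 37λ − 71 = 0.
Substitute λ = y + (tr M)/3 = y + 0.333333 to remove the quadratic term: y³ + p·y + q = 0 with p = s − (tr M)²/3 = -37.333333 and q = −2(tr M)³/27 + (tr M)·s/3 − det M = -83.407407.
Three real roots ⇒ use the trigonometric (Viète) form: r = 2√(−p/3) = 7.055337, φ = arccos(3q/(p·r)) = arccos(0.949973) = 0.317646 rad.
y_k = r·cos(φ/3 − 2πk/3) for k = 0, 1, 2 gives y = 7.015825, -2.862170, -4.153655.
λ_k = y_k + 0.333333 gives λ = 7.3492, -2.5288, -3.8203 (check: the sum is 1.0000 = tr M).

Eigenvalues sorted in increasing order: [-3.8203, -2.5288, 7.3492].


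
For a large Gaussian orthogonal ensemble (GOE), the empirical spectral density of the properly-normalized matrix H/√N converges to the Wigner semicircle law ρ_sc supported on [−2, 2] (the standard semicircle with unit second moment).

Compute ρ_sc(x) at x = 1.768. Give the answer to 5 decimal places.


ρ_sc(x) = (1/(2π)) √(4 − x²). With x = 1.768:
  4 − x² = 4 − (1.768)² = 4 − 3.125824 = 0.874176.
  √(4 − x²) = 0.934974.
  1/(2π) = 0.159155.
  ρ_sc(1.768) = 0.159155 · 0.934974 = 0.148806.

Rounded to 5 decimal places: ρ_sc(1.768) ≈ 0.14881.


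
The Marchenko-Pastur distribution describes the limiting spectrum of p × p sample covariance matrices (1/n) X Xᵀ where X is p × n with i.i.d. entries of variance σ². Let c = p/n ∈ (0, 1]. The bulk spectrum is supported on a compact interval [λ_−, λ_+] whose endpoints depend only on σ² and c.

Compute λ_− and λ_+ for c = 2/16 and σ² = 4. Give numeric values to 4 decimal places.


c = 2/16 = 0.125000; √c = 0.353553.
λ_− = σ² (1 − √c)² = 4 · (1 − 0.353553)² = 4 · (0.646447)² = 1.671573.
λ_+ = σ² (1 + √c)² = 4 · (1 + 0.353553)² = 4 · (1.353553)² = 7.328427.

Rounded to 4 decimal places: λ_− ≈ 1.6716, λ_+ ≈ 7.3284.


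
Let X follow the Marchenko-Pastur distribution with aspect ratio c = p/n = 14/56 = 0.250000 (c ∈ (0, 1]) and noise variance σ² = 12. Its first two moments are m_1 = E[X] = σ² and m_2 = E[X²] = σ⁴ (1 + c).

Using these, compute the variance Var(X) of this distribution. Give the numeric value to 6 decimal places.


m_1 = E[X] = σ² = 12, so m_1² = 144.
m_2 = E[X²] = σ⁴ (1 + c) = 144 · (1 + 0.250000) = 144 · 1.250000 = 180.000000.
(Note m_2 − m_1² simplifies to c · σ⁴ = 0.250000 · 144.)

Var(X) = m_2 − m_1² = 180.000000 − 144 = 36.000000.


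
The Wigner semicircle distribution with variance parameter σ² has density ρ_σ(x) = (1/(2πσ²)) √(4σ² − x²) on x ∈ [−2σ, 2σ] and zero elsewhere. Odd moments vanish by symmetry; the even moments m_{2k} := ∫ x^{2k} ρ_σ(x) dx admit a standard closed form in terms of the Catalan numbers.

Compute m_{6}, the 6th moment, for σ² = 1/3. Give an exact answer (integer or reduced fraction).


By the scaled semicircle moment identity, m_{2k} = σ^{2k} · C_k with k = 3.
C_3 = (1/(k+1)) · C(2k, k) = (1/4) · C(6, 3) = (1/4) · 20 = 5.
σ^{2k} = (σ²)^k = (1/3)^3 = 1/27.

Therefore m_{6} = σ^{6} · C_3 = (1/27) · 5 = 5/27.


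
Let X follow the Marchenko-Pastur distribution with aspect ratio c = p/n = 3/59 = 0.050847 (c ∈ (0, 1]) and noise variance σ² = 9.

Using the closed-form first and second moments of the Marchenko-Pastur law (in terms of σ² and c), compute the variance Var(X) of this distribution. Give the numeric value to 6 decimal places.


Recall the MP moments m_1 = E[X] = σ² and m_2 = E[X²] = σ⁴ (1 + c).
m_1 = E[X] = σ² = 9, so m_1² = 81.
m_2 = E[X²] = σ⁴ (1 + c) = 81 · (1 + 0.050847) = 81 · 1.050847 = 85.118644.
(Note m_2 − m_1² simplifies to c · σ⁴ = 0.050847 · 81.)

Var(X) = m_2 − m_1² = 85.118644 − 81 = 4.118644.


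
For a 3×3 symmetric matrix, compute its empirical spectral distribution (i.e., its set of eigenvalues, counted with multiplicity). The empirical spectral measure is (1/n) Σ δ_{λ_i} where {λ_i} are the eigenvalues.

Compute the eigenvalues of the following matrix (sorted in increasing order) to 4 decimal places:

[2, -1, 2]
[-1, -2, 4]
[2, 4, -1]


Since M is real symmetric, all three eigenvalues are real; they are the roots of det(λI − M) = λ³ − (tr M) λ² + s λ − det M, where s is the sum of the principal 2×2 minors.
tr M = 2 + (-2) + (-1) = -1.
s = (2·(-2) − (-1)²) + (2·(-1) − 2²) + ((-2)·(-1) − 4²) = -5 + (-6) + (-14) = -25.
det M (expand along row 1) = 2·(-14) − (-1)·(-7) + 2·0 = -35.
Characteristic polynomial: λ³ + λ² − 25λ + 35 = 0.
Substitute λ = y + (tr M)/3 = y − 0.333333 to remove the quadratic term: y³ + p·y + q = 0 with p = s − (tr M)²/3 = -25.333333 and q = −2(tr M)³/27 + (tr M)·s/3 − det M = 43.407407.
Three real roots ⇒ use the trigonometric (Viète) form: r = 2√(−p/3) = 5.811865, φ = arccos(3q/(p·r)) = arccos(-0.884458) = 2.656128 rad.
y_k = r·cos(φ/3 − 2πk/3) for k = 0, 1, 2 gives y = 3.678902, 2.057033, -5.735936.
λ_k = y_k − 0.333333 gives λ = 3.3456, 1.7237, -6.0693 (check: the sum is -1.0000 = tr M).

Eigenvalues sorted in increasing order: [-6.0693, 1.7237, 3.3456].


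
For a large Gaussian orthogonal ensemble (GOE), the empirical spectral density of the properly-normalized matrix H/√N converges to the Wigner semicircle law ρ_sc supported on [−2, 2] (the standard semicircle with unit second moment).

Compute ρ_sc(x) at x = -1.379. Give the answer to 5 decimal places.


ρ_sc(x) = (1/(2π)) √(4 − x²). With x = -1.379:
  4 − x² = 4 − (-1.379)² = 4 − 1.901641 = 2.098359.
  √(4 − x²) = 1.448571.
  1/(2π) = 0.159155.
  ρ_sc(-1.379) = 0.159155 · 1.448571 = 0.230547.

Rounded to 5 decimal places: ρ_sc(-1.379) ≈ 0.23055.


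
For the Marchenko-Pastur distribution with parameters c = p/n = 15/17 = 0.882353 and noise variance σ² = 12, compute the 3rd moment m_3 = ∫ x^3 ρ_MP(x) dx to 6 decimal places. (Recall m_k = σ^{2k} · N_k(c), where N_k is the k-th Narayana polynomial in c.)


E[X³] = σ⁶ (1 + 3c + c²) (third MP moment). With σ² = 12 (so σ⁶ = 1728) and c = 15/17 = 0.882353: E[X³] = 1728 · (1 + 3·0.882353 + (0.882353)²) = 1728 · 4.425606.

So E[X^3] = 7647.446367.


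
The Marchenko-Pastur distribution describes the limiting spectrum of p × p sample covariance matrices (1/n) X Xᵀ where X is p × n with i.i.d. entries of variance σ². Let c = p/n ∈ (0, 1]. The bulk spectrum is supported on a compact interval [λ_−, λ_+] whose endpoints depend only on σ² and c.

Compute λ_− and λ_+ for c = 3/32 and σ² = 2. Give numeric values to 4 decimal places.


c = 3/32 = 0.093750; √c = 0.306186.
λ_− = σ² (1 − √c)² = 2 · (1 − 0.306186)² = 2 · (0.693814)² = 0.962755.
λ_+ = σ² (1 + √c)² = 2 · (1 + 0.306186)² = 2 · (1.306186)² = 3.412245.

Rounded to 4 decimal places: λ_− ≈ 0.9628, λ_+ ≈ 3.4122.


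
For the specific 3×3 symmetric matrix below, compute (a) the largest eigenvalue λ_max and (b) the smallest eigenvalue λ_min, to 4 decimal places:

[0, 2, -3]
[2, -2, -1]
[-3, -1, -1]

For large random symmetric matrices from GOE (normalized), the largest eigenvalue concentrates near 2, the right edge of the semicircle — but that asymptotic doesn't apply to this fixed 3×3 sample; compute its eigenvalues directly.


Since M is real symmetric, all three eigenvalues are real; they are the roots of det(λI − M) = λ³ − (tr M) λ² + s λ − det M, where s is the sum of the principal 2×2 minors.
tr M = 0 + (-2) + (-1) = -3.
s = (0·(-2) − 2²) + (0·(-1) − (-3)²) + ((-2)·(-1) − (-1)²) = -4 + (-9) + 1 = -12.
det M (expand along row 1) = 0·1 − 2·(-5) + (-3)·(-8) = 34.
Characteristic polynomial: λ³ + 3λ² − 12λ − 34 = 0.
Substitute λ = y + (tr M)/3 = y − 1.000000 to remove the quadratic term: y³ + p·y + q = 0 with p = s − (tr M)²/3 = -15.000000 and q = −2(tr M)³/27 + (tr M)·s/3 − det M = -20.000000.
Three real roots ⇒ use the trigonometric (Viète) form: r = 2√(−p/3) = 4.472136, φ = arccos(3q/(p·r)) = arccos(0.894427) = 0.463648 rad.
y_k = r·cos(φ/3 − 2πk/3) for k = 0, 1, 2 gives y = 4.418833, -1.613230, -2.805603.
λ_k = y_k − 1.000000 gives λ = 3.4188, -2.6132, -3.8056 (check: the sum is -3.0000 = tr M).

Hence λ_max = 3.4188 and λ_min = -3.8056.


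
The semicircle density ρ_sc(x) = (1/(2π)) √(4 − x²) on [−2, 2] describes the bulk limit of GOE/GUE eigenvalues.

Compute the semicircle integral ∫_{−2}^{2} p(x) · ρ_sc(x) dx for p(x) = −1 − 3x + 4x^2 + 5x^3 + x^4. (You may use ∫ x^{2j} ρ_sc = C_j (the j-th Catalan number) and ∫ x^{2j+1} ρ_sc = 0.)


Write p(x) = Σ a_i x^i, split into monomials and integrate each against ρ_sc separately.
Using ∫ x^{2j} ρ_sc = C_j = (1/(j+1)) C(2j, j) (Catalan numbers) and ∫ x^{2j+1} ρ_sc = 0 (odd monomials vanish by symmetry):
  i = 0 (even): a_0 · C_{0} = -1 · 1 = -1
  i = 1 (odd): ∫ x^1 ρ_sc = 0 (vanishes)
  i = 2 (even): a_2 · C_{1} = 4 · 1 = 4
  i = 3 (odd): ∫ x^3 ρ_sc = 0 (vanishes)
  i = 4 (even): a_4 · C_{2} = 1 · 2 = 2

Summing the contributions: ∫_{−2}^{2} p(x) ρ_sc(x) dx = (-1) + 4 + 2 = 5.


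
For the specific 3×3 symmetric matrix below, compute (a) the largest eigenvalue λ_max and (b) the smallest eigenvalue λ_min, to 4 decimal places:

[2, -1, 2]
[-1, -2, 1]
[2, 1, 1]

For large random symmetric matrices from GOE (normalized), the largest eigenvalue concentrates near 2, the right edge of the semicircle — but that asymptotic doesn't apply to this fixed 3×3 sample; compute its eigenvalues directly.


Since M is real symmetric, all three eigenvalues are real; they are the roots of det(λI − M) = λ³ − (tr M) λ² + s λ − det M, where s is the sum of the principal 2×2 minors.
tr M = 2 + (-2) + 1 = 1.
s = (2·(-2) − (-1)²) + (2·1 − 2²) + ((-2)·1 − 1²) = -5 + (-2) + (-3) = -10.
det M (expand along row 1) = 2·(-3) − (-1)·(-3) + 2·3 = -3.
Characteristic polynomial: λ³ − λ² − 10λ + 3 = 0.
Substitute λ = y + (tr M)/3 = y + 0.333333 to remove the quadratic term: y³ + p·y + q = 0 with p = s − (tr M)²/3 = -10.333333 and q = −2(tr M)³/27 + (tr M)·s/3 − det M = -0.407407.
Three real roots ⇒ use the trigonometric (Viète) form: r = 2√(−p/3) = 3.711843, φ = arccos(3q/(p·r)) = arccos(0.031865) = 1.538925 rad.
y_k = r·cos(φ/3 − 2πk/3) for k = 0, 1, 2 gives y = 3.234085, -0.039432, -3.194653.
λ_k = y_k + 0.333333 gives λ = 3.5674, 0.2939, -2.8613 (check: the sum is 1.0000 = tr M).

Hence λ_max = 3.5674 and λ_min = -2.8613.


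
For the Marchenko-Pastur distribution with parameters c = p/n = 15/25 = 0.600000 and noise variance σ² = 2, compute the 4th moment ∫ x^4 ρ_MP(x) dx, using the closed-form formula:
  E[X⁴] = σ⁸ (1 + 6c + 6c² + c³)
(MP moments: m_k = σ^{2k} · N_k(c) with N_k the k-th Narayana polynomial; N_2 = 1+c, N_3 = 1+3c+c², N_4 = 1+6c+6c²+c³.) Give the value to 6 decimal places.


E[X⁴] = σ⁸ (1 + 6c + 6c² + c³) (fourth MP moment). With σ² = 2 (so σ⁸ = 16) and c = 15/25 = 0.600000: E[X⁴] = 16 · (1 + 6·0.600000 + 6·(0.600000)² + (0.600000)³) = 16 · 6.976000.

So E[X^4] = 111.616000.
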